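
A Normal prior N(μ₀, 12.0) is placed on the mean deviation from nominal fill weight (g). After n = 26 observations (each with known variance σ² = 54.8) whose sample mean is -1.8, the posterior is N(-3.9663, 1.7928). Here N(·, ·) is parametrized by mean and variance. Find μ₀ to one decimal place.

The posterior mean is a precision-weighted average: μ_n = (τ₀μ₀ + τ_data·x̄)/(τ₀+τ_data), with τ₀=1/σ₀² and τ_data=n/σ².
Here τ₀ = 1/12.0 = 0.083333 and τ_data = 26/54.8 = 0.474453, so τ_n = 0.557786.
Rearranging for μ₀: μ₀ = (μ_n·τ_n − τ_data·x̄)/τ₀ = (-3.9663·0.557786 − 0.474453·-1.8) / 0.083333 = -1.358331/0.083333 ≈ -16.3.

μ₀ = -16.3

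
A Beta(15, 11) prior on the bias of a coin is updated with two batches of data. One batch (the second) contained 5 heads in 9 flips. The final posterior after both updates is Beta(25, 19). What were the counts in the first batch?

5 heads and 4 tails

Because Beta–binomial updating is additive in the counts, the combined data contributed (α_post−α_prior, β_post−β_prior) successes and failures.
Total across both batches: 25−15=10 heads, 19−11=8 tails.
Subtract the second batch: 10−5=5 heads and 8−4=4 tails.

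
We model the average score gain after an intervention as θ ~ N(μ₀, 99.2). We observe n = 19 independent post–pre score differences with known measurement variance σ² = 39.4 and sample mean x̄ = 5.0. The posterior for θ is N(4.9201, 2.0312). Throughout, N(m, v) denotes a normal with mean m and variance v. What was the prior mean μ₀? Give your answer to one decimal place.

μ₀ = 1.1

The posterior mean is a precision-weighted average: μ_n = (τ₀μ₀ + τ_data·x̄)/(τ₀+τ_data), with τ₀=1/σ₀² and τ_data=n/σ².
Here τ₀ = 1/99.2 = 0.010081 and τ_data = 19/39.4 = 0.482234, so τ_n = 0.492315.
Rearranging for μ₀: μ₀ = (μ_n·τ_n − τ_data·x̄)/τ₀ = (4.9201·0.492315 − 0.482234·5.0) / 0.010081 = 0.011069/0.010081 ≈ 1.1.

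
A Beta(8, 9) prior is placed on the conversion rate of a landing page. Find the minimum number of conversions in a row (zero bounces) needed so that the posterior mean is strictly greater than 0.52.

After k conversions and 0 bounces the posterior is Beta(8+k, 9), with mean (8+k)/(8+9+k).
Set (8+k)/(17+k) > 0.52 and solve: k > (0.52·17 − 8)/(1 − 0.52) = 1.750.
The smallest integer exceeding 1.750 is 2, and checking k=2: (10)/(19) = 0.5263 > 0.52.

k = 2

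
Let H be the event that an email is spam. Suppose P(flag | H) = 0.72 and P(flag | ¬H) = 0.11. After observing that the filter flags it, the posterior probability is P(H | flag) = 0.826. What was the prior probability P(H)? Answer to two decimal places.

P(H) = 0.42

In odds form, posterior odds = prior odds × likelihood ratio, so prior odds = posterior odds ÷ LR.
Posterior odds = 0.826/(1−0.826) = 4.7471. LR = 0.72/0.11 = 6.5455.
Prior odds = 4.7471/6.5455 = 0.7252, so P(H) = 0.7252/(1+0.7252) ≈ 0.42.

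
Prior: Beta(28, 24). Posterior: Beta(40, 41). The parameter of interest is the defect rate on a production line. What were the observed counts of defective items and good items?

A Beta(a, b) prior with s successes and f failures in binomial data gives a Beta(a+s, b+f) posterior.
Match parameters: s=40−28=12, f=41−24=17.

12 defective items and 17 good items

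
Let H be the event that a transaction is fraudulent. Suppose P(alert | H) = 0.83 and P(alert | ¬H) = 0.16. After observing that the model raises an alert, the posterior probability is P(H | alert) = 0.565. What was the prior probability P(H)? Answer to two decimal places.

P(H) = 0.20

Bayes' rule in odds form gives O(H|E) = O(H)·[P(E|H)/P(E|¬H)], hence O(H) = O(H|E)/LR.
Posterior odds = 0.565/(1−0.565) = 1.2989. LR = 0.83/0.16 = 5.1875.
Prior odds = 1.2989/5.1875 = 0.2504, so P(H) = 0.2504/(1+0.2504) ≈ 0.20.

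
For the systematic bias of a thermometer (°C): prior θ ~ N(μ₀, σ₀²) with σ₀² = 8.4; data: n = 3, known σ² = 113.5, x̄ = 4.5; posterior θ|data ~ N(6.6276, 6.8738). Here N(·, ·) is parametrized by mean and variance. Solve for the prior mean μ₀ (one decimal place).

μ₀ = 7.1

With known observation variance, the Normal–Normal posterior has precision τ_n = τ₀ + n/σ² and mean μ_n = (τ₀μ₀ + (n/σ²)x̄)/τ_n.
Here τ₀ = 1/8.4 = 0.119048 and τ_data = 3/113.5 = 0.026432, so τ_n = 0.145480.
Rearranging for μ₀: μ₀ = (μ_n·τ_n − τ_data·x̄)/τ₀ = (6.6276·0.145480 − 0.026432·4.5) / 0.119048 = 0.845239/0.119048 ≈ 7.1.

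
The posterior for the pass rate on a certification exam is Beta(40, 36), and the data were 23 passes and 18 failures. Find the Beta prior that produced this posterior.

Beta(17, 18)

Beta is conjugate to the binomial likelihood: posterior = Beta(a+s, b+f).
Subtract the data counts: 40−23=17, 36−18=18.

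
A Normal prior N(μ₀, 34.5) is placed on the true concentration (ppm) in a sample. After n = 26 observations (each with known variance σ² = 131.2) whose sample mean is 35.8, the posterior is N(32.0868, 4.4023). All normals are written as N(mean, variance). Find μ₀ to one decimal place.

μ₀ = 6.7

With known observation variance, the Normal–Normal posterior has precision τ_n = τ₀ + n/σ² and mean μ_n = (τ₀μ₀ + (n/σ²)x̄)/τ_n.
Here τ₀ = 1/34.5 = 0.028986 and τ_data = 26/131.2 = 0.198171, so τ_n = 0.227157.
Rearranging for μ₀: μ₀ = (μ_n·τ_n − τ_data·x̄)/τ₀ = (32.0868·0.227157 − 0.198171·35.8) / 0.028986 = 0.194219/0.028986 ≈ 6.7.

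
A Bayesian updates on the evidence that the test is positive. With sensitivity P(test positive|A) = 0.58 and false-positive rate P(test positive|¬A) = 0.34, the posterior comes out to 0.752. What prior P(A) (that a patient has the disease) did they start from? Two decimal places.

Bayes' rule in odds form gives O(A|E) = O(A)·[P(E|A)/P(E|¬A)], hence O(A) = O(A|E)/LR.
Posterior odds = 0.752/(1−0.752) = 3.0323. LR = 0.58/0.34 = 1.7059.
Prior odds = 3.0323/1.7059 = 1.7775, so P(A) = 1.7775/(1+1.7775) ≈ 0.64.

P(A) = 0.64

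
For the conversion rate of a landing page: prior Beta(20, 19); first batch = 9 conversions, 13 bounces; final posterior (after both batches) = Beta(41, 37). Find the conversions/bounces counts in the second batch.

Because Beta–binomial updating is additive in the counts, the combined data contributed (α_post−α_prior, β_post−β_prior) successes and failures.
Total across both batches: 41−20=21 conversions, 37−19=18 bounces.
Subtract the first batch: 21−9=12 conversions and 18−13=5 bounces.

12 conversions and 5 bounces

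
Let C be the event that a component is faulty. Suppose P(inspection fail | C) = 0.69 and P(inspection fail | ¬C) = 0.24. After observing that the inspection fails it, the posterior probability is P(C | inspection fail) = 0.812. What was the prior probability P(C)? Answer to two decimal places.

P(C) = 0.60

In odds form, posterior odds = prior odds × likelihood ratio, so prior odds = posterior odds ÷ LR.
Posterior odds = 0.812/(1−0.812) = 4.3191. LR = 0.69/0.24 = 2.8750.
Prior odds = 4.3191/2.8750 = 1.5023, so P(C) = 1.5023/(1+1.5023) ≈ 0.60.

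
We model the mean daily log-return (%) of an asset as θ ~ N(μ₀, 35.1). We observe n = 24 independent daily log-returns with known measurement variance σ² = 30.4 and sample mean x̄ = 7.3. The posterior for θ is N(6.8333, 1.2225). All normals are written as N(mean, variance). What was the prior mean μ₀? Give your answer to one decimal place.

μ₀ = -6.1

With known observation variance, the Normal–Normal posterior has precision τ_n = τ₀ + n/σ² and mean μ_n = (τ₀μ₀ + (n/σ²)x̄)/τ_n.
Here τ₀ = 1/35.1 = 0.028490 and τ_data = 24/30.4 = 0.789474, so τ_n = 0.817964.
Rearranging for μ₀: μ₀ = (μ_n·τ_n − τ_data·x̄)/τ₀ = (6.8333·0.817964 − 0.789474·7.3) / 0.028490 = -0.173767/0.028490 ≈ -6.1.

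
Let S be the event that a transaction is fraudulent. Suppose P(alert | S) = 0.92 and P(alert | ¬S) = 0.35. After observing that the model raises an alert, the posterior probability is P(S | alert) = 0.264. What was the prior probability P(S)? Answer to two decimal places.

Bayes' rule in odds form gives O(S|E) = O(S)·[P(E|S)/P(E|¬S)], hence O(S) = O(S|E)/LR.
Posterior odds = 0.264/(1−0.264) = 0.3587. LR = 0.92/0.35 = 2.6286.
Prior odds = 0.3587/2.6286 = 0.1365, so P(S) = 0.1365/(1+0.1365) ≈ 0.12.

P(S) = 0.12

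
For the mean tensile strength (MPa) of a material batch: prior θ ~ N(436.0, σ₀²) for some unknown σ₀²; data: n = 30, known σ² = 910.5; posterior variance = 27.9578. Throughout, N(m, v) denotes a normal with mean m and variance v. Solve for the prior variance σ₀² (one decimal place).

σ₀² = 354.7

Posterior precision equals prior precision plus data precision: 1/σ_n² = 1/σ₀² + n/σ².
So 1/σ₀² = 1/27.9578 − 30/910.5 = 0.035768 − 0.032949 = 0.002819.
Hence σ₀² = 1/0.002819 ≈ 354.7.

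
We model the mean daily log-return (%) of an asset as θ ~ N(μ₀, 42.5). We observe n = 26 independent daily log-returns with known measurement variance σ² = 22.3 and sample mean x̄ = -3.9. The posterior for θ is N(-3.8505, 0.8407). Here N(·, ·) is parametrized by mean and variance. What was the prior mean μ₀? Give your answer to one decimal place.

μ₀ = -1.4

The posterior mean is a precision-weighted average: μ_n = (τ₀μ₀ + τ_data·x̄)/(τ₀+τ_data), with τ₀=1/σ₀² and τ_data=n/σ².
Here τ₀ = 1/42.5 = 0.023529 and τ_data = 26/22.3 = 1.165919, so τ_n = 1.189448.
Rearranging for μ₀: μ₀ = (μ_n·τ_n − τ_data·x̄)/τ₀ = (-3.8505·1.189448 − 1.165919·-3.9) / 0.023529 = -0.032885/0.023529 ≈ -1.4.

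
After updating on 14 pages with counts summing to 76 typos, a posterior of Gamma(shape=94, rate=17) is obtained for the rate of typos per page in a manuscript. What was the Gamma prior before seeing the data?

Gamma(shape=18, rate=3)

A Gamma(α, β) prior (rate parametrization) on a Poisson rate with n observations summing to S gives posterior Gamma(α+S, β+n).
So α = 94 − 76 = 18 and β = 17 − 14 = 3.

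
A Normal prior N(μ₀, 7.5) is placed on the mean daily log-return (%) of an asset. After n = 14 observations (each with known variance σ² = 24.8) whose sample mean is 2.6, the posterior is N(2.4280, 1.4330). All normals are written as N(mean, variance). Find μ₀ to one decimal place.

μ₀ = 1.7

The posterior mean is a precision-weighted average: μ_n = (τ₀μ₀ + τ_data·x̄)/(τ₀+τ_data), with τ₀=1/σ₀² and τ_data=n/σ².
Here τ₀ = 1/7.5 = 0.133333 and τ_data = 14/24.8 = 0.564516, so τ_n = 0.697849.
Rearranging for μ₀: μ₀ = (μ_n·τ_n − τ_data·x̄)/τ₀ = (2.4280·0.697849 − 0.564516·2.6) / 0.133333 = 0.226636/0.133333 ≈ 1.7.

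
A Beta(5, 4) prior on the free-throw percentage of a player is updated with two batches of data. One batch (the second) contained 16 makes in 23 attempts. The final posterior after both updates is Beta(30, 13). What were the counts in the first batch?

9 makes and 2 misses

Because Beta–binomial updating is additive in the counts, the combined data contributed (α_post−α_prior, β_post−β_prior) successes and failures.
Total across both batches: 30−5=25 makes, 13−4=9 misses.
Subtract the second batch: 25−16=9 makes and 9−7=2 misses.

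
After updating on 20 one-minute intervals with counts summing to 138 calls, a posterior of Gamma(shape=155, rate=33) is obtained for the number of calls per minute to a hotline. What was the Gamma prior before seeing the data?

Gamma(shape=17, rate=13)

Gamma–Poisson conjugacy: posterior shape = α + Σxᵢ, posterior rate = β + n.
So α = 155 − 138 = 17 and β = 33 − 20 = 13.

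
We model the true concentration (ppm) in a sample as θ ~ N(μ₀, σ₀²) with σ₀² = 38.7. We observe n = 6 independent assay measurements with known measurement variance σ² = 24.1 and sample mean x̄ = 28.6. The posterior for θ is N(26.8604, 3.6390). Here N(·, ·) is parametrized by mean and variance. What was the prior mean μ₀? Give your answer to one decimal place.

μ₀ = 10.1

With known observation variance, the Normal–Normal posterior has precision τ_n = τ₀ + n/σ² and mean μ_n = (τ₀μ₀ + (n/σ²)x̄)/τ_n.
Here τ₀ = 1/38.7 = 0.025840 and τ_data = 6/24.1 = 0.248963, so τ_n = 0.274803.
Rearranging for μ₀: μ₀ = (μ_n·τ_n − τ_data·x̄)/τ₀ = (26.8604·0.274803 − 0.248963·28.6) / 0.025840 = 0.260977/0.025840 ≈ 10.1.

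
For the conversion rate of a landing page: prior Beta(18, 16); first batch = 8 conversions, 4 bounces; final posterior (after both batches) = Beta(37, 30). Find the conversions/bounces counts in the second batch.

Sequential conjugate updates are equivalent to a single update on the pooled data, so total successes = posterior α − prior α and total failures = posterior β − prior β.
Total across both batches: 37−18=19 conversions, 30−16=14 bounces.
Subtract the first batch: 19−8=11 conversions and 14−4=10 bounces.

11 conversions and 10 bounces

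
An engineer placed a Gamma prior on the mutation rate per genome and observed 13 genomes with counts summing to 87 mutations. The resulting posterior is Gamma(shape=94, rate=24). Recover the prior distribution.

Gamma(shape=7, rate=11)

Gamma–Poisson conjugacy: posterior shape = α + Σxᵢ, posterior rate = β + n.
So α = 94 − 87 = 7 and β = 24 − 13 = 11.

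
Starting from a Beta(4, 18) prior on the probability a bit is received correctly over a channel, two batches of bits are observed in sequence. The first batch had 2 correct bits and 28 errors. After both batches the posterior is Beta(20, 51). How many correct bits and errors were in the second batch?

14 correct bits and 5 errors

Sequential conjugate updates are equivalent to a single update on the pooled data, so total successes = posterior α − prior α and total failures = posterior β − prior β.
Total across both batches: 20−4=16 correct bits, 51−18=33 errors.
Subtract the first batch: 16−2=14 correct bits and 33−28=5 errors.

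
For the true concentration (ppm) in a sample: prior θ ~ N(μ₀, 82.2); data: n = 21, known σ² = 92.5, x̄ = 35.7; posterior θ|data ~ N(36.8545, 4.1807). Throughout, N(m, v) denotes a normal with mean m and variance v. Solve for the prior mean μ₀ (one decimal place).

The posterior mean is a precision-weighted average: μ_n = (τ₀μ₀ + τ_data·x̄)/(τ₀+τ_data), with τ₀=1/σ₀² and τ_data=n/σ².
Here τ₀ = 1/82.2 = 0.012165 and τ_data = 21/92.5 = 0.227027, so τ_n = 0.239192.
Rearranging for μ₀: μ₀ = (μ_n·τ_n − τ_data·x̄)/τ₀ = (36.8545·0.239192 − 0.227027·35.7) / 0.012165 = 0.710438/0.012165 ≈ 58.4.

μ₀ = 58.4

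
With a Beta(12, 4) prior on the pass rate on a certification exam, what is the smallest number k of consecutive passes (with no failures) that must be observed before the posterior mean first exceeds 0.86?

k = 13

After k passes and 0 failures the posterior is Beta(12+k, 4), with mean (12+k)/(12+4+k).
Set (12+k)/(16+k) > 0.86 and solve: k > (0.86·16 − 12)/(1 − 0.86) = 12.571.
The smallest integer exceeding 12.571 is 13.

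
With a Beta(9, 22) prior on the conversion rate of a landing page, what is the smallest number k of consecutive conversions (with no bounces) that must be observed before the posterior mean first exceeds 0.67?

After k conversions and 0 bounces the posterior is Beta(9+k, 22), with mean (9+k)/(9+22+k).
Set (9+k)/(31+k) > 0.67 and solve: k > (0.67·31 − 9)/(1 − 0.67) = 35.667.
The smallest integer exceeding 35.667 is 36.

k = 36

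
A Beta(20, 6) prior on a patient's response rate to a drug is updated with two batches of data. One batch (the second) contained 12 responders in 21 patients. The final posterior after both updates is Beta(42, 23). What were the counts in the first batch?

10 responders and 8 non-responders

Because Beta–binomial updating is additive in the counts, the combined data contributed (α_post−α_prior, β_post−β_prior) successes and failures.
Total across both batches: 42−20=22 responders, 23−6=17 non-responders.
Subtract the second batch: 22−12=10 responders and 17−9=8 non-responders.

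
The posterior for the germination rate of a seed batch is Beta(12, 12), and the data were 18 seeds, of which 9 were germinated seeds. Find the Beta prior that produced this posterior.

Beta is conjugate to the binomial likelihood: posterior = Beta(a+s, b+f).
So a = 12 − 9 = 3 and b = 12 − 9 = 3.

Beta(3, 3)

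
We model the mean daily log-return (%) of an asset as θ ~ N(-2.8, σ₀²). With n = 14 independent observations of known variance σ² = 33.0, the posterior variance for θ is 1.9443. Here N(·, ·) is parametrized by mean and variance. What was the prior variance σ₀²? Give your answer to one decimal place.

σ₀² = 11.1

Posterior precision equals prior precision plus data precision: 1/σ_n² = 1/σ₀² + n/σ².
So 1/σ₀² = 1/1.9443 − 14/33.0 = 0.514324 − 0.424242 = 0.090082.
Hence σ₀² = 1/0.090082 ≈ 11.1.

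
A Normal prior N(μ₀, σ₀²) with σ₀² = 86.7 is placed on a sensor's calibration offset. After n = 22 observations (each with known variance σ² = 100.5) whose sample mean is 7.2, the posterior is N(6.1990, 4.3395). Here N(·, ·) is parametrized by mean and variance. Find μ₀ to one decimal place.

The posterior mean is a precision-weighted average: μ_n = (τ₀μ₀ + τ_data·x̄)/(τ₀+τ_data), with τ₀=1/σ₀² and τ_data=n/σ².
Here τ₀ = 1/86.7 = 0.011534 and τ_data = 22/100.5 = 0.218905, so τ_n = 0.230439.
Rearranging for μ₀: μ₀ = (μ_n·τ_n − τ_data·x̄)/τ₀ = (6.1990·0.230439 − 0.218905·7.2) / 0.011534 = -0.147625/0.011534 ≈ -12.8.

μ₀ = -12.8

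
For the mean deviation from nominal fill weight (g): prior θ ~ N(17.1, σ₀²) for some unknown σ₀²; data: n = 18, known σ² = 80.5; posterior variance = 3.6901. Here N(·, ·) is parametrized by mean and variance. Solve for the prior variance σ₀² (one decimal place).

For the Normal–Normal model with known σ², precisions add: τ_n = τ₀ + n/σ².
So 1/σ₀² = 1/3.6901 − 18/80.5 = 0.270995 − 0.223602 = 0.047393.
Hence σ₀² = 1/0.047393 ≈ 21.1.

σ₀² = 21.1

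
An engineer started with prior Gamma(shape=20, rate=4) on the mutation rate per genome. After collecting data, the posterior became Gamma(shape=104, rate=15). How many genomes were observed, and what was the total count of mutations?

Gamma–Poisson conjugacy: posterior shape = α + Σxᵢ, posterior rate = β + n.
Matching: Σxᵢ = 104 − 20 = 84 and n = 15 − 4 = 11.

n = 11 genomes with total 84 mutations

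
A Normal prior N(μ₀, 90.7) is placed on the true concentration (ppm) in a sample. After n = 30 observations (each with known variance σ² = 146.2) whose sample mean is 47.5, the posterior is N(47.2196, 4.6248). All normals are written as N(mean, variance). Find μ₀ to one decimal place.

μ₀ = 42.0

With known observation variance, the Normal–Normal posterior has precision τ_n = τ₀ + n/σ² and mean μ_n = (τ₀μ₀ + (n/σ²)x̄)/τ_n.
Here τ₀ = 1/90.7 = 0.011025 and τ_data = 30/146.2 = 0.205198, so τ_n = 0.216223.
Rearranging for μ₀: μ₀ = (μ_n·τ_n − τ_data·x̄)/τ₀ = (47.2196·0.216223 − 0.205198·47.5) / 0.011025 = 0.463059/0.011025 ≈ 42.0.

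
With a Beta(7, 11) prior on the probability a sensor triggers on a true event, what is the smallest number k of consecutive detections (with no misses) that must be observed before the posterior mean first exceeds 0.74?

k = 25

After k detections and 0 misses the posterior is Beta(7+k, 11), with mean (7+k)/(7+11+k).
Set (7+k)/(18+k) > 0.74 and solve: k > (0.74·18 − 7)/(1 − 0.74) = 24.308.
The smallest integer exceeding 24.308 is 25.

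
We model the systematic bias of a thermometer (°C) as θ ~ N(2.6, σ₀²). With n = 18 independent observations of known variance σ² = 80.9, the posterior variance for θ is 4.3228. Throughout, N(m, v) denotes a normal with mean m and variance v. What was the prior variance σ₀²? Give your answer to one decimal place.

σ₀² = 113.2

For the Normal–Normal model with known σ², precisions add: τ_n = τ₀ + n/σ².
So 1/σ₀² = 1/4.3228 − 18/80.9 = 0.231332 − 0.222497 = 0.008835.
Hence σ₀² = 1/0.008835 ≈ 113.2.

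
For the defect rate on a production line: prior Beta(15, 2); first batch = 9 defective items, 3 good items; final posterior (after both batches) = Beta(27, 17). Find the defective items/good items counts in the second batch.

Because Beta–binomial updating is additive in the counts, the combined data contributed (α_post−α_prior, β_post−β_prior) successes and failures.
Total across both batches: 27−15=12 defective items, 17−2=15 good items.
Subtract the first batch: 12−9=3 defective items and 15−3=12 good items.

3 defective items and 12 good items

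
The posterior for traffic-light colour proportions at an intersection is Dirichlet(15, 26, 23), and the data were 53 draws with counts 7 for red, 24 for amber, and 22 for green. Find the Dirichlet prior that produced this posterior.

Dirichlet(8, 2, 1)

For a Dirichlet(α) prior with multinomial counts c, the posterior is Dirichlet(α + c) componentwise.
Subtract each count from the matching posterior parameter: 15−7=8, 26−24=2, 23−22=1.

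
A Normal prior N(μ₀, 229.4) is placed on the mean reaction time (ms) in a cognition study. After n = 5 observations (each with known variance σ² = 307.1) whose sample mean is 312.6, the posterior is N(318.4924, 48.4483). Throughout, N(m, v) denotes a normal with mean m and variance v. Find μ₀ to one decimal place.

The posterior mean is a precision-weighted average: μ_n = (τ₀μ₀ + τ_data·x̄)/(τ₀+τ_data), with τ₀=1/σ₀² and τ_data=n/σ².
Here τ₀ = 1/229.4 = 0.004359 and τ_data = 5/307.1 = 0.016281, so τ_n = 0.020640.
Rearranging for μ₀: μ₀ = (μ_n·τ_n − τ_data·x̄)/τ₀ = (318.4924·0.020640 − 0.016281·312.6) / 0.004359 = 1.484243/0.004359 ≈ 340.5.

μ₀ = 340.5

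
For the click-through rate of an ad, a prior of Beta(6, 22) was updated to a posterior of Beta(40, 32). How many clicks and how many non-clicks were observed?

34 clicks and 10 non-clicks

Beta is conjugate to the binomial likelihood: posterior = Beta(α+s, β+f).
Match parameters: s=40−6=34, f=32−22=10.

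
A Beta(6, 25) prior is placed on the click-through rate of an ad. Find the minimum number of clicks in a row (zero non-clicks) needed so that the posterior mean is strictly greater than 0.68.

After k clicks and 0 non-clicks the posterior is Beta(6+k, 25), with mean (6+k)/(6+25+k).
Set (6+k)/(31+k) > 0.68 and solve: k > (0.68·31 − 6)/(1 − 0.68) = 47.125.
The smallest integer exceeding 47.125 is 48.

k = 48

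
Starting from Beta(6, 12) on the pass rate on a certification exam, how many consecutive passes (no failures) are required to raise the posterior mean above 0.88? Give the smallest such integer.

k = 83

After k passes and 0 failures the posterior is Beta(6+k, 12), with mean (6+k)/(6+12+k).
Set (6+k)/(18+k) > 0.88 and solve: k > (0.88·18 − 6)/(1 − 0.88) = 82.000.
The smallest integer exceeding 82.000 is 83, and checking k=83: (89)/(101) = 0.8812 > 0.88.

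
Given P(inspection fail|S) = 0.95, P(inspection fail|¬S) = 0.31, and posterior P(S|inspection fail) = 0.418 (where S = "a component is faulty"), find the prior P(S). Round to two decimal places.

P(S) = 0.19

In odds form, posterior odds = prior odds × likelihood ratio, so prior odds = posterior odds ÷ LR.
Posterior odds = 0.418/(1−0.418) = 0.7182. LR = 0.95/0.31 = 3.0645.
Prior odds = 0.7182/3.0645 = 0.2344, so P(S) = 0.2344/(1+0.2344) ≈ 0.19.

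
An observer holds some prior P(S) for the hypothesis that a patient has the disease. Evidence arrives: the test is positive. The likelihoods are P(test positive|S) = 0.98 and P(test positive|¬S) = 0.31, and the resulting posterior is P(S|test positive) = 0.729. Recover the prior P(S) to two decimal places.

P(S) = 0.46

In odds form, posterior odds = prior odds × likelihood ratio, so prior odds = posterior odds ÷ LR.
Posterior odds = 0.729/(1−0.729) = 2.6900. LR = 0.98/0.31 = 3.1613.
Prior odds = 2.6900/3.1613 = 0.8509, so P(S) = 0.8509/(1+0.8509) ≈ 0.46.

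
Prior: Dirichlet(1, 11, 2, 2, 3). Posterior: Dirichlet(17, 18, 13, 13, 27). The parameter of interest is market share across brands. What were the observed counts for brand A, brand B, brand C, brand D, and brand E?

counts (16, 7, 11, 11, 24)

For a Dirichlet(α) prior with multinomial counts c, the posterior is Dirichlet(α + c) componentwise.
Counts are posterior − prior componentwise: 17−1=16, 18−11=7, 13−2=11, 13−2=11, 27−3=24.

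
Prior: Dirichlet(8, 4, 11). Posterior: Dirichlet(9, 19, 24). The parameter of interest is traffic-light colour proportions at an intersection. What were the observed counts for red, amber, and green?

counts (1, 15, 13)

For a Dirichlet(α) prior with multinomial counts c, the posterior is Dirichlet(α + c) componentwise.
Counts are posterior − prior componentwise: 9−8=1, 19−4=15, 24−11=13.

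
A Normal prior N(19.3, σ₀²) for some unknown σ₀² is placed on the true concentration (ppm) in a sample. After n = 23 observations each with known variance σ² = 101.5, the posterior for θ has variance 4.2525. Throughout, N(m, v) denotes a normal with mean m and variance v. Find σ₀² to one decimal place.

For the Normal–Normal model with known σ², precisions add: τ_n = τ₀ + n/σ².
So 1/σ₀² = 1/4.2525 − 23/101.5 = 0.235156 − 0.226601 = 0.008555.
Hence σ₀² = 1/0.008555 ≈ 116.9.

σ₀² = 116.9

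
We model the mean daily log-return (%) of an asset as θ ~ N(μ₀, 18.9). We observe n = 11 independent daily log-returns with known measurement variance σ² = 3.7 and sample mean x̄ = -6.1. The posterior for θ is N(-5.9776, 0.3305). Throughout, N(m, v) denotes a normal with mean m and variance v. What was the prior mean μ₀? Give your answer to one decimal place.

μ₀ = 0.9

The posterior mean is a precision-weighted average: μ_n = (τ₀μ₀ + τ_data·x̄)/(τ₀+τ_data), with τ₀=1/σ₀² and τ_data=n/σ².
Here τ₀ = 1/18.9 = 0.052910 and τ_data = 11/3.7 = 2.972973, so τ_n = 3.025883.
Rearranging for μ₀: μ₀ = (μ_n·τ_n − τ_data·x̄)/τ₀ = (-5.9776·3.025883 − 2.972973·-6.1) / 0.052910 = 0.047617/0.052910 ≈ 0.9.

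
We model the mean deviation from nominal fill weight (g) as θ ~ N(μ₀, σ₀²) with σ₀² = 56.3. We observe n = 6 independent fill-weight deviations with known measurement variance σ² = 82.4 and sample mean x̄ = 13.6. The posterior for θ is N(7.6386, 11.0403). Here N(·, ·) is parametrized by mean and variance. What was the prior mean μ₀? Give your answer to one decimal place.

The posterior mean is a precision-weighted average: μ_n = (τ₀μ₀ + τ_data·x̄)/(τ₀+τ_data), with τ₀=1/σ₀² and τ_data=n/σ².
Here τ₀ = 1/56.3 = 0.017762 and τ_data = 6/82.4 = 0.072816, so τ_n = 0.090578.
Rearranging for μ₀: μ₀ = (μ_n·τ_n − τ_data·x̄)/τ₀ = (7.6386·0.090578 − 0.072816·13.6) / 0.017762 = -0.298408/0.017762 ≈ -16.8.

μ₀ = -16.8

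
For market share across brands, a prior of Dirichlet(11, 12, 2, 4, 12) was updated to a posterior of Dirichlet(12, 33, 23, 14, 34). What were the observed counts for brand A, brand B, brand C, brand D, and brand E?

counts (1, 21, 21, 10, 22)

For a Dirichlet(α) prior with multinomial counts c, the posterior is Dirichlet(α + c) componentwise.
Counts are posterior − prior componentwise: 12−11=1, 33−12=21, 23−2=21, 14−4=10, 34−12=22.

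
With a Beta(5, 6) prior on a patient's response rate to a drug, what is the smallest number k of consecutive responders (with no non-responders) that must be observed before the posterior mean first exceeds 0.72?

k = 11

After k responders and 0 non-responders the posterior is Beta(5+k, 6), with mean (5+k)/(5+6+k).
Set (5+k)/(11+k) > 0.72 and solve: k > (0.72·11 − 5)/(1 − 0.72) = 10.429.
The smallest integer exceeding 10.429 is 11.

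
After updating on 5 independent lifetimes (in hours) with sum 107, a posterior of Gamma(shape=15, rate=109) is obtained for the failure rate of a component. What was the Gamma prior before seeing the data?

Gamma(shape=10, rate=2)

For an exponential likelihood with a Gamma(α, β) prior on the rate, n observations with total T give posterior Gamma(α+n, β+T).
So α = 15 − 5 = 10 and β = 109 − 107 = 2.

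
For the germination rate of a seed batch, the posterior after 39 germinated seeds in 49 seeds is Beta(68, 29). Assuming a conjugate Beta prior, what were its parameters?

Beta(29, 19)

A Beta(α, β) prior with s successes and f failures in binomial data gives a Beta(α+s, β+f) posterior.
So α = 68 − 39 = 29 and β = 29 − 10 = 19.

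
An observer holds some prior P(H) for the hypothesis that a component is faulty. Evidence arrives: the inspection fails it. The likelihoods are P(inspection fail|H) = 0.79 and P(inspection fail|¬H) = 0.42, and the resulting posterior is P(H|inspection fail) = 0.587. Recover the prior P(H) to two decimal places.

In odds form, posterior odds = prior odds × likelihood ratio, so prior odds = posterior odds ÷ LR.
Posterior odds = 0.587/(1−0.587) = 1.4213. LR = 0.79/0.42 = 1.8810.
Prior odds = 1.4213/1.8810 = 0.7556, so P(H) = 0.7556/(1+0.7556) ≈ 0.43.

P(H) = 0.43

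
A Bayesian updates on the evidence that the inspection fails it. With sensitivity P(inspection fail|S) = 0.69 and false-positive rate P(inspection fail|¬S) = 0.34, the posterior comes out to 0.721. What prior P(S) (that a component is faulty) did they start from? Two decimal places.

Bayes' rule in odds form gives O(S|E) = O(S)·[P(E|S)/P(E|¬S)], hence O(S) = O(S|E)/LR.
Posterior odds = 0.721/(1−0.721) = 2.5842. LR = 0.69/0.34 = 2.0294.
Prior odds = 2.5842/2.0294 = 1.2734, so P(S) = 1.2734/(1+1.2734) ≈ 0.56.

P(S) = 0.56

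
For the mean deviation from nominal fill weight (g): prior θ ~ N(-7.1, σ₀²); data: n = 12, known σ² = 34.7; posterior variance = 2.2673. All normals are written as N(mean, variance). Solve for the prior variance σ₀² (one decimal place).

σ₀² = 10.5

Posterior precision equals prior precision plus data precision: 1/σ_n² = 1/σ₀² + n/σ².
So 1/σ₀² = 1/2.2673 − 12/34.7 = 0.441053 − 0.345821 = 0.095232.
Hence σ₀² = 1/0.095232 ≈ 10.5.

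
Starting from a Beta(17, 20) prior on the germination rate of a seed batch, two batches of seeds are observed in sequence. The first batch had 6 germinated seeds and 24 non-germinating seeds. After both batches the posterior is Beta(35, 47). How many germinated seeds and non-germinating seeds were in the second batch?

12 germinated seeds and 3 non-germinating seeds

Sequential conjugate updates are equivalent to a single update on the pooled data, so total successes = posterior α − prior α and total failures = posterior β − prior β.
Total across both batches: 35−17=18 germinated seeds, 47−20=27 non-germinating seeds.
Subtract the first batch: 18−6=12 germinated seeds and 27−24=3 non-germinating seeds.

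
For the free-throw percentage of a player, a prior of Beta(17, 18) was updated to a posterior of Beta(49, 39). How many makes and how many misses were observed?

Beta is conjugate to the binomial likelihood: posterior = Beta(a+s, b+f).
So s = 49 − 17 = 32 and f = 39 − 18 = 21.

32 makes and 21 misses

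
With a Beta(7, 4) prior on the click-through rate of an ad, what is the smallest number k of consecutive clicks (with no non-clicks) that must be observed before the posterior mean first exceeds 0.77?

k = 7

After k clicks and 0 non-clicks the posterior is Beta(7+k, 4), with mean (7+k)/(7+4+k).
Set (7+k)/(11+k) > 0.77 and solve: k > (0.77·11 − 7)/(1 − 0.77) = 6.391.
The smallest integer exceeding 6.391 is 7.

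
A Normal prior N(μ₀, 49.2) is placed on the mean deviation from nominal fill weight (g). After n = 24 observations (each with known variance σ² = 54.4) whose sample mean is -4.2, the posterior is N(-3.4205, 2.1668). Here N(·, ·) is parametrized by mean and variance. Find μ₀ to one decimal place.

With known observation variance, the Normal–Normal posterior has precision τ_n = τ₀ + n/σ² and mean μ_n = (τ₀μ₀ + (n/σ²)x̄)/τ_n.
Here τ₀ = 1/49.2 = 0.020325 and τ_data = 24/54.4 = 0.441176, so τ_n = 0.461501.
Rearranging for μ₀: μ₀ = (μ_n·τ_n − τ_data·x̄)/τ₀ = (-3.4205·0.461501 − 0.441176·-4.2) / 0.020325 = 0.274375/0.020325 ≈ 13.5.

μ₀ = 13.5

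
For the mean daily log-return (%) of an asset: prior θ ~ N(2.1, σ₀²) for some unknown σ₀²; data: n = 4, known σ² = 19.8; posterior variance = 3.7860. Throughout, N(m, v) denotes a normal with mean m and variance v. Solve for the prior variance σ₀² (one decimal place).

Posterior precision equals prior precision plus data precision: 1/σ_n² = 1/σ₀² + n/σ².
So 1/σ₀² = 1/3.7860 − 4/19.8 = 0.264131 − 0.202020 = 0.062111.
Hence σ₀² = 1/0.062111 ≈ 16.1.

σ₀² = 16.1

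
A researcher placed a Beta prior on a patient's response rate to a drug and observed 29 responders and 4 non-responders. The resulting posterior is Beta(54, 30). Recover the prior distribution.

A Beta(α, β) prior with s successes and f failures in binomial data gives a Beta(α+s, β+f) posterior.
Subtract the data counts: 54−29=25, 30−4=26.

Beta(25, 26)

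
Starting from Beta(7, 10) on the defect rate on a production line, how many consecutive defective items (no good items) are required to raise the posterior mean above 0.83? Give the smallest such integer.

k = 42

After k defective items and 0 good items the posterior is Beta(7+k, 10), with mean (7+k)/(7+10+k).
Set (7+k)/(17+k) > 0.83 and solve: k > (0.83·17 − 7)/(1 − 0.83) = 41.824.
The smallest integer exceeding 41.824 is 42.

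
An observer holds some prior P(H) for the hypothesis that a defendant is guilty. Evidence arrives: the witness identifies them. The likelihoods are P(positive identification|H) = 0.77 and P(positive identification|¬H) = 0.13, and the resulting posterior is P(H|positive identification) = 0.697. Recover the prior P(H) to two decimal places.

P(H) = 0.28

In odds form, posterior odds = prior odds × likelihood ratio, so prior odds = posterior odds ÷ LR.
Posterior odds = 0.697/(1−0.697) = 2.3003. LR = 0.77/0.13 = 5.9231.
Prior odds = 2.3003/5.9231 = 0.3884, so P(H) = 0.3884/(1+0.3884) ≈ 0.28.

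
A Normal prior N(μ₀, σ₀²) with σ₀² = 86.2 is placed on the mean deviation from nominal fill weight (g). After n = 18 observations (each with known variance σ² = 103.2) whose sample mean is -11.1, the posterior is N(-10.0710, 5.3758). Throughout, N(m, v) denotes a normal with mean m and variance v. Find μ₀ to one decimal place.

μ₀ = 5.4

The posterior mean is a precision-weighted average: μ_n = (τ₀μ₀ + τ_data·x̄)/(τ₀+τ_data), with τ₀=1/σ₀² and τ_data=n/σ².
Here τ₀ = 1/86.2 = 0.011601 and τ_data = 18/103.2 = 0.174419, so τ_n = 0.186020.
Rearranging for μ₀: μ₀ = (μ_n·τ_n − τ_data·x̄)/τ₀ = (-10.0710·0.186020 − 0.174419·-11.1) / 0.011601 = 0.062643/0.011601 ≈ 5.4.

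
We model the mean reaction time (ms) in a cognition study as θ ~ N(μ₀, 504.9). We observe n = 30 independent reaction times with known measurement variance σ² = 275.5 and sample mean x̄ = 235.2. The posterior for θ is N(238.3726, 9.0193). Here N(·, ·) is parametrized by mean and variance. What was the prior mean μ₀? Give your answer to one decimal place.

The posterior mean is a precision-weighted average: μ_n = (τ₀μ₀ + τ_data·x̄)/(τ₀+τ_data), with τ₀=1/σ₀² and τ_data=n/σ².
Here τ₀ = 1/504.9 = 0.001981 and τ_data = 30/275.5 = 0.108893, so τ_n = 0.110874.
Rearranging for μ₀: μ₀ = (μ_n·τ_n − τ_data·x̄)/τ₀ = (238.3726·0.110874 − 0.108893·235.2) / 0.001981 = 0.817690/0.001981 ≈ 412.8.

μ₀ = 412.8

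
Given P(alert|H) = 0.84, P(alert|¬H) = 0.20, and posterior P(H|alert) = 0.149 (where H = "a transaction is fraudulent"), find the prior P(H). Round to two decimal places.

P(H) = 0.04

In odds form, posterior odds = prior odds × likelihood ratio, so prior odds = posterior odds ÷ LR.
Posterior odds = 0.149/(1−0.149) = 0.1751. LR = 0.84/0.20 = 4.2000.
Prior odds = 0.1751/4.2000 = 0.0417, so P(H) = 0.0417/(1+0.0417) ≈ 0.04.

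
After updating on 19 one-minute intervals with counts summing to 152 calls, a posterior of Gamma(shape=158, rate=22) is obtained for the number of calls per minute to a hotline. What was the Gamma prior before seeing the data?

Gamma(shape=6, rate=3)

A Gamma(α, β) prior (rate parametrization) on a Poisson rate with n observations summing to S gives posterior Gamma(α+S, β+n).
So α = 158 − 152 = 6 and β = 22 − 19 = 3.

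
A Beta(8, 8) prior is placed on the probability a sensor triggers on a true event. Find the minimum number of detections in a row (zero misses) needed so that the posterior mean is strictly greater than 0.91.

After k detections and 0 misses the posterior is Beta(8+k, 8), with mean (8+k)/(8+8+k).
Set (8+k)/(16+k) > 0.91 and solve: k > (0.91·16 − 8)/(1 − 0.91) = 72.889.
The smallest integer exceeding 72.889 is 73, and checking k=73: (81)/(89) = 0.9101 > 0.91.

k = 73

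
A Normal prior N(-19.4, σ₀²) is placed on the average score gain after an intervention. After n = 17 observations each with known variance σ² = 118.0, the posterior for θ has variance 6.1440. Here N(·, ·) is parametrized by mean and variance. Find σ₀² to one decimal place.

σ₀² = 53.5

Posterior precision equals prior precision plus data precision: 1/σ_n² = 1/σ₀² + n/σ².
So 1/σ₀² = 1/6.1440 − 17/118.0 = 0.162760 − 0.144068 = 0.018692.
Hence σ₀² = 1/0.018692 ≈ 53.5.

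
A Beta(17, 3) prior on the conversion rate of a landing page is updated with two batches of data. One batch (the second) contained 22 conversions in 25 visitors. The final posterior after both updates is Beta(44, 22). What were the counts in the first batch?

5 conversions and 16 bounces

Sequential conjugate updates are equivalent to a single update on the pooled data, so total successes = posterior α − prior α and total failures = posterior β − prior β.
Total across both batches: 44−17=27 conversions, 22−3=19 bounces.
Subtract the second batch: 27−22=5 conversions and 19−3=16 bounces.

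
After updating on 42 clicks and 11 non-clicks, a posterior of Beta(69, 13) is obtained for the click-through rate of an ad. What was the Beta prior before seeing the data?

Beta is conjugate to the binomial likelihood: posterior = Beta(a+s, b+f).
Subtract the data counts: 69−42=27, 13−11=2.

Beta(27, 2)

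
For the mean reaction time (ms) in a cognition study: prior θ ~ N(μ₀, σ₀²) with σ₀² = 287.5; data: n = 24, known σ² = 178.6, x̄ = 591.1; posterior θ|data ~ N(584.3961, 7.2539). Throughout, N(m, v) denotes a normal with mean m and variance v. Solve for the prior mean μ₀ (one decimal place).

μ₀ = 325.4

With known observation variance, the Normal–Normal posterior has precision τ_n = τ₀ + n/σ² and mean μ_n = (τ₀μ₀ + (n/σ²)x̄)/τ_n.
Here τ₀ = 1/287.5 = 0.003478 and τ_data = 24/178.6 = 0.134378, so τ_n = 0.137856.
Rearranging for μ₀: μ₀ = (μ_n·τ_n − τ_data·x̄)/τ₀ = (584.3961·0.137856 − 0.134378·591.1) / 0.003478 = 1.131673/0.003478 ≈ 325.4.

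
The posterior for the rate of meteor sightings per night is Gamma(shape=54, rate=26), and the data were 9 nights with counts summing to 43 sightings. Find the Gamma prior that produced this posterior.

Gamma(shape=11, rate=17)

A Gamma(α, β) prior (rate parametrization) on a Poisson rate with n observations summing to S gives posterior Gamma(α+S, β+n).
So α = 54 − 43 = 11 and β = 26 − 9 = 17.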